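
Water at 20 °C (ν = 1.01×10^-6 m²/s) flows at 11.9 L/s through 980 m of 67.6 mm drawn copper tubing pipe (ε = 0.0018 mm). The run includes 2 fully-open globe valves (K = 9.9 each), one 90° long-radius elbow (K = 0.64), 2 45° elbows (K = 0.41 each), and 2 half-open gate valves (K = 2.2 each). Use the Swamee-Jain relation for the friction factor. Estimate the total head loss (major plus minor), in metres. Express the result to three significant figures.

V = 4Q/(πD²) = 3.316 m/s; V²/2g = 0.5603 m
Re = 2.22×10^5, ε/D = 2.66×10^-5 → f = 0.01548 (Swamee-Jain)
Major: h_f = f(L/D)·V²/2g = 0.01548·14497·0.5603 = 125.7 m
Minor: ΣK = 25.7; h_m = ΣK·V²/2g = 14.38 m
Total H_L = 125.7 + 14.38 = 140.1 m

H_L ≈ 140 m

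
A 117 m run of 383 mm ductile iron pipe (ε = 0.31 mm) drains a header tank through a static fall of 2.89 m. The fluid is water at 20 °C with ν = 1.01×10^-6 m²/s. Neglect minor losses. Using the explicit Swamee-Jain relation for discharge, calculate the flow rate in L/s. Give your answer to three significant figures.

Q ≈ 360 L/s

Swamee-Jain (Type II): Q = -0.965·√(gD⁵h_f/L)·ln[ε/(3.7D) + √(3.17ν²L/(gD³h_f))]
√(gD⁵h_f/L) = √(9.81·0.383⁵·2.89/117) = 0.04469
ε/(3.7D) = 2.19×10^-4; √(3.17ν²L/(gD³h_f)) = 1.54×10^-5
Q = -0.965·0.04469·ln(2.342×10^-4) = 0.3605 m³/s
Check: V = 3.13 m/s, Re = 1.19×10^6, f = 0.01905, h_f = 2.90 m ≈ 2.89 m ✓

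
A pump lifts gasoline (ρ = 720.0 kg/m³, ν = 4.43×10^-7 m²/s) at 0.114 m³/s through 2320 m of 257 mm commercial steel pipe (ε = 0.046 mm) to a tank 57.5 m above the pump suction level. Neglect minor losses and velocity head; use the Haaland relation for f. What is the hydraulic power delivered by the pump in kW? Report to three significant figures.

V = 4Q/(πD²) = 2.198 m/s; Re = 1.27×10^6; ε/D = 1.79×10^-4; f = 0.01418
h_f = f(L/D)V²/2g = 31.51 m
Total head H = z + h_f = 57.5 + 31.51 = 89.01 m
P_hyd = ρgQH = 720.0·9.81·0.114·89.01 = 71.67 kW

P_hyd ≈ 71.7 kW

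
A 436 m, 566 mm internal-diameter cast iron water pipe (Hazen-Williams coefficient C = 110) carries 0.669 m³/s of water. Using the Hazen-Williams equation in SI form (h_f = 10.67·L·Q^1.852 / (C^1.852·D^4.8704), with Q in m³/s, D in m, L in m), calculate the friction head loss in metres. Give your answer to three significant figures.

h_f ≈ 5.86 m

h_f = 10.67·436·0.669^1.852 / (110^1.852·0.566^4.8704) = 5.855 m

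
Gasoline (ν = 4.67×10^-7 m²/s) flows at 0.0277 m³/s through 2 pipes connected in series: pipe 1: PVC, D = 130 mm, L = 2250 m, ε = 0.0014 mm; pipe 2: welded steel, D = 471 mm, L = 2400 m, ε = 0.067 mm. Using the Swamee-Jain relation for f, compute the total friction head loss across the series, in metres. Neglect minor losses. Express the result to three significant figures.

H ≈ 49.8 m

Pipe 1: V = 2.087 m/s, Re = 5.81×10^5, ε/D = 1.08×10^-5, f = 0.01294, h_1 = f(L/D)V²/2g = 49.70 m
Pipe 2: V = 0.1590 m/s, Re = 1.60×10^5, ε/D = 1.42×10^-4, f = 0.01728, h_2 = f(L/D)V²/2g = 0.1134 m
Series → Q common, losses add: H = Σh = 49.81 m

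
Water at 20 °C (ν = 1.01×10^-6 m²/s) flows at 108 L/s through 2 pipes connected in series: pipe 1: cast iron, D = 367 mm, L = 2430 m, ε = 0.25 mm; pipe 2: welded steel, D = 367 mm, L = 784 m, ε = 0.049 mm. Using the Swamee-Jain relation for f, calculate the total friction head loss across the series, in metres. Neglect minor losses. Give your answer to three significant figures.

Pipe 1: V = 1.021 m/s, Re = 3.71×10^5, ε/D = 6.81×10^-4, f = 0.01908, h_1 = f(L/D)V²/2g = 6.711 m
Pipe 2: V = 1.021 m/s, Re = 3.71×10^5, ε/D = 1.34×10^-4, f = 0.01534, h_2 = f(L/D)V²/2g = 1.741 m
Series → Q common, losses add: H = Σh = 8.452 m

H ≈ 8.45 m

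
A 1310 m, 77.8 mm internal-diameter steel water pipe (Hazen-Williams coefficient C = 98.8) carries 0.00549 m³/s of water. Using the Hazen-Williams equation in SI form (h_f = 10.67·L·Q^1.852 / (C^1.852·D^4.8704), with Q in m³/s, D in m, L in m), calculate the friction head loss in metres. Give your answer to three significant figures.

h_f ≈ 46.4 m

h_f = 10.67·1310·0.00549^1.852 / (98.8^1.852·0.0778^4.8704) = 46.37 m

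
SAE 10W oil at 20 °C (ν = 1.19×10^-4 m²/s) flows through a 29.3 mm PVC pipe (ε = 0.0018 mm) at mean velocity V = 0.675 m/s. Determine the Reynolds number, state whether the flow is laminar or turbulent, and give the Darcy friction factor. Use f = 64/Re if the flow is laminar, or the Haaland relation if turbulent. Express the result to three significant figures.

Re = VD/ν = 0.6750·0.0293/1.19×10^-4 = 166
Re < 2300 → laminar → f = 64/Re = 0.3851

Re ≈ 166; laminar; f = 64/Re ≈ 0.385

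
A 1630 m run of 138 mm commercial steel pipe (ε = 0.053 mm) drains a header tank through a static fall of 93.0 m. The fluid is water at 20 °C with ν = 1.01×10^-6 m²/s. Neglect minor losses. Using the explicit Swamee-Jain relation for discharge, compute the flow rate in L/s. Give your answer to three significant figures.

Swamee-Jain (Type II): Q = -0.965·√(gD⁵h_f/L)·ln[ε/(3.7D) + √(3.17ν²L/(gD³h_f))]
√(gD⁵h_f/L) = √(9.81·0.138⁵·93.0/1630) = 0.005293
ε/(3.7D) = 1.04×10^-4; √(3.17ν²L/(gD³h_f)) = 4.69×10^-5
Q = -0.965·0.005293·ln(1.507×10^-4) = 0.04495 m³/s
Check: V = 3.01 m/s, Re = 4.11×10^5, f = 0.01722, h_f = 93.6 m ≈ 93.0 m ✓

Q ≈ 44.9 L/s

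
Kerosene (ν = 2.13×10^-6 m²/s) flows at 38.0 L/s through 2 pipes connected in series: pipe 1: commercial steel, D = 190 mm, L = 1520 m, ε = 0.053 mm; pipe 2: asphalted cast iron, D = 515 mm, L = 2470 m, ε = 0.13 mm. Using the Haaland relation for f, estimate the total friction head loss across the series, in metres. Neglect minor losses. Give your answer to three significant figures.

H ≈ 13.8 m

Pipe 1: V = 1.340 m/s, Re = 1.20×10^5, ε/D = 2.79×10^-4, f = 0.01859, h_1 = f(L/D)V²/2g = 13.62 m
Pipe 2: V = 0.1824 m/s, Re = 4.41×10^4, ε/D = 2.52×10^-4, f = 0.02202, h_2 = f(L/D)V²/2g = 0.1791 m
Series → Q common, losses add: H = Σh = 13.80 m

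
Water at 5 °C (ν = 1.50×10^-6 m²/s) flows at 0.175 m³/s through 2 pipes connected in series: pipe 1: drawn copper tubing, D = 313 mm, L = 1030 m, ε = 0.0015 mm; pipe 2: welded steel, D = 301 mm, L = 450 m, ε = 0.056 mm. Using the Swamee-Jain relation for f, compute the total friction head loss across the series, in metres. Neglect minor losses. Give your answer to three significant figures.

Pipe 1: V = 2.274 m/s, Re = 4.75×10^5, ε/D = 4.79×10^-6, f = 0.01329, h_1 = f(L/D)V²/2g = 11.53 m
Pipe 2: V = 2.459 m/s, Re = 4.94×10^5, ε/D = 1.86×10^-4, f = 0.01540, h_2 = f(L/D)V²/2g = 7.096 m
Series → Q common, losses add: H = Σh = 18.63 m

H ≈ 18.6 m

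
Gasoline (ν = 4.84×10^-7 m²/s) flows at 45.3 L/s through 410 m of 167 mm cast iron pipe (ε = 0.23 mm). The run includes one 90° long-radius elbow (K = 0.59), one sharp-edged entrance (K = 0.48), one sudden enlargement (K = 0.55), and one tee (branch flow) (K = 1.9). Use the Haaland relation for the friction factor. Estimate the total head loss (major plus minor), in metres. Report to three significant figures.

H_L ≈ 12.3 m

V = 4Q/(πD²) = 2.068 m/s; V²/2g = 0.2180 m
Re = 7.14×10^5, ε/D = 0.00138 → f = 0.02160 (Haaland)
Major: h_f = f(L/D)·V²/2g = 0.02160·2455·0.2180 = 11.56 m
Minor: ΣK = 3.52; h_m = ΣK·V²/2g = 0.7674 m
Total H_L = 11.56 + 0.7674 = 12.33 m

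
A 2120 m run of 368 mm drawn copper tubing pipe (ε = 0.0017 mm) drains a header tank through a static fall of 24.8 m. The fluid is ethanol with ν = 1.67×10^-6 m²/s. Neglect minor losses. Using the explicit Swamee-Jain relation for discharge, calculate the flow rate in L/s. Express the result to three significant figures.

Q ≈ 272 L/s

Swamee-Jain (Type II): Q = -0.965·√(gD⁵h_f/L)·ln[ε/(3.7D) + √(3.17ν²L/(gD³h_f))]
√(gD⁵h_f/L) = √(9.81·0.368⁵·24.8/2120) = 0.02783
ε/(3.7D) = 1.25×10^-6; √(3.17ν²L/(gD³h_f)) = 3.93×10^-5
Q = -0.965·0.02783·ln(4.057×10^-5) = 0.2716 m³/s
Check: V = 2.55 m/s, Re = 5.63×10^5, f = 0.01290, h_f = 24.7 m ≈ 24.8 m ✓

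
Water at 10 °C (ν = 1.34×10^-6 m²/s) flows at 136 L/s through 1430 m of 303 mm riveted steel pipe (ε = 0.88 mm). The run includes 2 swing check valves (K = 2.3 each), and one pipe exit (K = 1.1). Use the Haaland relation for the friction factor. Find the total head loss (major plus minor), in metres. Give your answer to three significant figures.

V = 4Q/(πD²) = 1.886 m/s; V²/2g = 0.1813 m
Re = 4.26×10^5, ε/D = 0.00290 → f = 0.02627 (Haaland)
Major: h_f = f(L/D)·V²/2g = 0.02627·4719·0.1813 = 22.48 m
Minor: ΣK = 5.70; h_m = ΣK·V²/2g = 1.033 m
Total H_L = 22.48 + 1.033 = 23.51 m

H_L ≈ 23.5 m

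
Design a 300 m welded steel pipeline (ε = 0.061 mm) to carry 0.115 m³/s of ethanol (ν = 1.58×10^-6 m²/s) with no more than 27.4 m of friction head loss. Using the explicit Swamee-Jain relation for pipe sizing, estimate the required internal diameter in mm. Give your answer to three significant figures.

Swamee-Jain (Type III): D = 0.66·[ε^1.25·(LQ²/(gh_f))^4.75 + ν·Q^9.4·(L/(gh_f))^5.2]^0.04
LQ²/(gh_f) = 0.01476; L/(gh_f) = 1.116
Term 1 = ε^1.25·(…)^4.75 = 1.08×10^-14; Term 2 = ν·Q^9.4·(…)^5.2 = 4.14×10^-15
D = 0.66·(1.08×10^-14 + 4.14×10^-15)^0.04 = 0.1847 m = 185 mm
Check: V = 4.29 m/s, Re = 5.02×10^5, f = 0.01660, h_f = 25.3 m ≈ 27.4 m ✓

D ≈ 185 mm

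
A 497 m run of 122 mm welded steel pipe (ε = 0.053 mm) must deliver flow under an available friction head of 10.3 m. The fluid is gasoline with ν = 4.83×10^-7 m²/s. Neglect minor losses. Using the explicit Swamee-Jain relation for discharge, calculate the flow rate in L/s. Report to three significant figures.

Swamee-Jain (Type II): Q = -0.965·√(gD⁵h_f/L)·ln[ε/(3.7D) + √(3.17ν²L/(gD³h_f))]
√(gD⁵h_f/L) = √(9.81·0.122⁵·10.3/497) = 0.002344
ε/(3.7D) = 1.17×10^-4; √(3.17ν²L/(gD³h_f)) = 4.48×10^-5
Q = -0.965·0.002344·ln(1.622×10^-4) = 0.01974 m³/s
Check: V = 1.69 m/s, Re = 4.27×10^5, f = 0.01751, h_f = 10.4 m ≈ 10.3 m ✓

Q ≈ 19.7 L/s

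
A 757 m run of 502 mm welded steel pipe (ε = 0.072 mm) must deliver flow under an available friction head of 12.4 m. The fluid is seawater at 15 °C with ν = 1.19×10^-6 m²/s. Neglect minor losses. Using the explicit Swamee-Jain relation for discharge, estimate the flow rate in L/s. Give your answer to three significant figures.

Swamee-Jain (Type II): Q = -0.965·√(gD⁵h_f/L)·ln[ε/(3.7D) + √(3.17ν²L/(gD³h_f))]
√(gD⁵h_f/L) = √(9.81·0.502⁵·12.4/757) = 0.07157
ε/(3.7D) = 3.88×10^-5; √(3.17ν²L/(gD³h_f)) = 1.49×10^-5
Q = -0.965·0.07157·ln(5.362×10^-5) = 0.6792 m³/s
Check: V = 3.43 m/s, Re = 1.45×10^6, f = 0.01379, h_f = 12.5 m ≈ 12.4 m ✓

Q ≈ 679 L/s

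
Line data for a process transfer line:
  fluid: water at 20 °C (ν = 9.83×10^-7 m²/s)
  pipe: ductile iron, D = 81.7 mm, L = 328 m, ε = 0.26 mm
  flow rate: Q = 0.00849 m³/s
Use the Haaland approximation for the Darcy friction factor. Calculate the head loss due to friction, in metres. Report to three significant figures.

V = 4Q/(πD²) = 4·0.00849/(π·0.0817²) = 1.619 m/s
Re = VD/ν = 1.619·0.0817/9.83×10^-7 = 1.35×10^5 → turbulent
ε/D = 0.26/81.7 = 0.00318
Haaland: f = 0.02751
h_f = f(L/D)V²/(2g) = 0.02751·(328/0.0817)·1.619²/(2·9.81) = 14.76 m

h_f ≈ 14.8 m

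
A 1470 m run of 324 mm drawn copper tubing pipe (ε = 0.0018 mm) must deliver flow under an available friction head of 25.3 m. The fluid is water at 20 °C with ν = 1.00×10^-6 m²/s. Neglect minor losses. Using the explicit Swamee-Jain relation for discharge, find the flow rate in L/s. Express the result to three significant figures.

Swamee-Jain (Type II): Q = -0.965·√(gD⁵h_f/L)·ln[ε/(3.7D) + √(3.17ν²L/(gD³h_f))]
√(gD⁵h_f/L) = √(9.81·0.324⁵·25.3/1470) = 0.02455
ε/(3.7D) = 1.50×10^-6; √(3.17ν²L/(gD³h_f)) = 2.35×10^-5
Q = -0.965·0.02455·ln(2.500×10^-5) = 0.2511 m³/s
Check: V = 3.05 m/s, Re = 9.87×10^5, f = 0.01177, h_f = 25.2 m ≈ 25.3 m ✓

Q ≈ 251 L/s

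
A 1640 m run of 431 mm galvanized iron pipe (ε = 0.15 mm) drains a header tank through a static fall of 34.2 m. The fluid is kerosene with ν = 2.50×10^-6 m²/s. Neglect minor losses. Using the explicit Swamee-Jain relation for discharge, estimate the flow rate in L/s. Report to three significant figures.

Swamee-Jain (Type II): Q = -0.965·√(gD⁵h_f/L)·ln[ε/(3.7D) + √(3.17ν²L/(gD³h_f))]
√(gD⁵h_f/L) = √(9.81·0.431⁵·34.2/1640) = 0.05516
ε/(3.7D) = 9.41×10^-5; √(3.17ν²L/(gD³h_f)) = 3.48×10^-5
Q = -0.965·0.05516·ln(1.288×10^-4) = 0.4768 m³/s
Check: V = 3.27 m/s, Re = 5.63×10^5, f = 0.01662, h_f = 34.4 m ≈ 34.2 m ✓

Q ≈ 477 L/s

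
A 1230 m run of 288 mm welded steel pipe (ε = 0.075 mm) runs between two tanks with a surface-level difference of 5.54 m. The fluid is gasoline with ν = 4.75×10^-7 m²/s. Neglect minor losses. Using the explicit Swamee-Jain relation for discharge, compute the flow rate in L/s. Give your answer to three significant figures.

Q ≈ 83.5 L/s

Swamee-Jain (Type II): Q = -0.965·√(gD⁵h_f/L)·ln[ε/(3.7D) + √(3.17ν²L/(gD³h_f))]
√(gD⁵h_f/L) = √(9.81·0.288⁵·5.54/1230) = 0.009357
ε/(3.7D) = 7.04×10^-5; √(3.17ν²L/(gD³h_f)) = 2.60×10^-5
Q = -0.965·0.009357·ln(9.641×10^-5) = 0.08349 m³/s
Check: V = 1.28 m/s, Re = 7.77×10^5, f = 0.01559, h_f = 5.58 m ≈ 5.54 m ✓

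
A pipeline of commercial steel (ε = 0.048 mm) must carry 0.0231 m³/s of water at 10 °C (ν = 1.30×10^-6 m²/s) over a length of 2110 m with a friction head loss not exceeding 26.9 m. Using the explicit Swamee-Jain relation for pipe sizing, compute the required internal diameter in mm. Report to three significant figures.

D ≈ 147 mm

Swamee-Jain (Type III): D = 0.66·[ε^1.25·(LQ²/(gh_f))^4.75 + ν·Q^9.4·(L/(gh_f))^5.2]^0.04
LQ²/(gh_f) = 0.004267; L/(gh_f) = 7.996
Term 1 = ε^1.25·(…)^4.75 = 2.21×10^-17; Term 2 = ν·Q^9.4·(…)^5.2 = 2.67×10^-17
D = 0.66·(2.21×10^-17 + 2.67×10^-17)^0.04 = 0.1469 m = 147 mm
Check: V = 1.36 m/s, Re = 1.54×10^5, f = 0.01851, h_f = 25.2 m ≈ 26.9 m ✓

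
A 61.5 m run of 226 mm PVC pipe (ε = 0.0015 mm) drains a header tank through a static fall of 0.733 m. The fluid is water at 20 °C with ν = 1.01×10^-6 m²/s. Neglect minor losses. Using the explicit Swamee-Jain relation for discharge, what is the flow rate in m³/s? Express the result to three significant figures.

Q ≈ 0.0792 m³/s

Swamee-Jain (Type II): Q = -0.965·√(gD⁵h_f/L)·ln[ε/(3.7D) + √(3.17ν²L/(gD³h_f))]
√(gD⁵h_f/L) = √(9.81·0.226⁵·0.733/61.5) = 0.008303
ε/(3.7D) = 1.79×10^-6; √(3.17ν²L/(gD³h_f)) = 4.89×10^-5
Q = -0.965·0.008303·ln(5.074×10^-5) = 0.07923 m³/s
Check: V = 1.98 m/s, Re = 4.42×10^5, f = 0.01348, h_f = 0.730 m ≈ 0.733 m ✓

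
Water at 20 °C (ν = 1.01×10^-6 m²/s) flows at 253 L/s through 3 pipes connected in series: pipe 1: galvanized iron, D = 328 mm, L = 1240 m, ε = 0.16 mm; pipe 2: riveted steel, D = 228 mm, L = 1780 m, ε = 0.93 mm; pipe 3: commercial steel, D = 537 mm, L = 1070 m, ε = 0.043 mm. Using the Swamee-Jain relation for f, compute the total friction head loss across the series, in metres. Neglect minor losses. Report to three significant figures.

H ≈ 470 m

Pipe 1: V = 2.994 m/s, Re = 9.72×10^5, ε/D = 4.88×10^-4, f = 0.01723, h_1 = f(L/D)V²/2g = 29.77 m
Pipe 2: V = 6.197 m/s, Re = 1.40×10^6, ε/D = 0.00408, f = 0.02871, h_2 = f(L/D)V²/2g = 438.6 m
Pipe 3: V = 1.117 m/s, Re = 5.94×10^5, ε/D = 8.01×10^-5, f = 0.01394, h_3 = f(L/D)V²/2g = 1.766 m
Series → Q common, losses add: H = Σh = 470.2 m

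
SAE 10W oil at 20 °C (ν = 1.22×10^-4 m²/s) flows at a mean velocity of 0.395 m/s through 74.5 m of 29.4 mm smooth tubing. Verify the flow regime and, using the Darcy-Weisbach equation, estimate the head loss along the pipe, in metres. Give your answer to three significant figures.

Re = VD/ν = 0.395·0.02940/1.22×10^-4 = 95.2 → laminar (Re < 2300)
f = 64/Re = 0.6723
h_f = f(L/D)V²/(2g) = 0.6723·(74.5/0.02940)·0.395²/(2·9.81) = 13.55 m

h_f ≈ 13.5 m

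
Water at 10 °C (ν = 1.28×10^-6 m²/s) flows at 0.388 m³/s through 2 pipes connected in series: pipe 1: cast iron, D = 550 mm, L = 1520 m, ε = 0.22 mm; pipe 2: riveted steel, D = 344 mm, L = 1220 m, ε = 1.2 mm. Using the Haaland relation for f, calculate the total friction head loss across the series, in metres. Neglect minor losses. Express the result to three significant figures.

H ≈ 92.8 m

Pipe 1: V = 1.633 m/s, Re = 7.02×10^5, ε/D = 4.00×10^-4, f = 0.01665, h_1 = f(L/D)V²/2g = 6.253 m
Pipe 2: V = 4.175 m/s, Re = 1.12×10^6, ε/D = 0.00349, f = 0.02746, h_2 = f(L/D)V²/2g = 86.52 m
Series → Q common, losses add: H = Σh = 92.77 m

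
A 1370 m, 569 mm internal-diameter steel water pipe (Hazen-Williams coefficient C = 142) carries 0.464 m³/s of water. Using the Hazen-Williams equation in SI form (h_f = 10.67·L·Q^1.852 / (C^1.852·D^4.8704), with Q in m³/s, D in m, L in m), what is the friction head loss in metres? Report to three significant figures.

h_f ≈ 5.67 m

h_f = 10.67·1370·0.464^1.852 / (142^1.852·0.569^4.8704) = 5.675 m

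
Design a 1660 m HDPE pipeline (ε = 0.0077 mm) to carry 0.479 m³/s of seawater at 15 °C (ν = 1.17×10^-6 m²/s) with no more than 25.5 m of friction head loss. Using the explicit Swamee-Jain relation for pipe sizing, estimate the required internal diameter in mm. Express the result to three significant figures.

Swamee-Jain (Type III): D = 0.66·[ε^1.25·(LQ²/(gh_f))^4.75 + ν·Q^9.4·(L/(gh_f))^5.2]^0.04
LQ²/(gh_f) = 1.523; L/(gh_f) = 6.636
Term 1 = ε^1.25·(…)^4.75 = 2.99×10^-6; Term 2 = ν·Q^9.4·(…)^5.2 = 2.17×10^-5
D = 0.66·(2.99×10^-6 + 2.17×10^-5)^0.04 = 0.4318 m = 432 mm
Check: V = 3.27 m/s, Re = 1.21×10^6, f = 0.01172, h_f = 24.6 m ≈ 25.5 m ✓

D ≈ 432 mm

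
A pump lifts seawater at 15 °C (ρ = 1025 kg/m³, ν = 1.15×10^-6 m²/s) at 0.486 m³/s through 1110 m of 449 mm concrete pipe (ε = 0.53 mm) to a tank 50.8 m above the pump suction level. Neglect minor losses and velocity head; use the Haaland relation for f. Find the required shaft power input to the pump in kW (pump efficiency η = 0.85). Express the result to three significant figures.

V = 4Q/(πD²) = 3.069 m/s; Re = 1.20×10^6; ε/D = 0.00118; f = 0.02069
h_f = f(L/D)V²/2g = 24.56 m
Total head H = z + h_f = 50.8 + 24.56 = 75.36 m
P_hyd = ρgQH = 1025·9.81·0.486·75.36 = 368.3 kW
P_shaft = P_hyd/η = 368.3/0.85 = 433.3 kW

P_shaft ≈ 433 kW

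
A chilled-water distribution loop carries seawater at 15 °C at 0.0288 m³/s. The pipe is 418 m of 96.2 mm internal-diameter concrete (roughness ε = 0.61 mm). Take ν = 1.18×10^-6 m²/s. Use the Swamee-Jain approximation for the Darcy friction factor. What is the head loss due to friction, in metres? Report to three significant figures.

h_f ≈ 115 m

V = 4Q/(πD²) = 4·0.0288/(π·0.0962²) = 3.962 m/s
Re = VD/ν = 3.962·0.0962/1.18×10^-6 = 3.23×10^5 → turbulent
ε/D = 0.61/96.2 = 0.00634
Swamee-Jain: f = 0.03305
h_f = f(L/D)V²/(2g) = 0.03305·(418/0.0962)·3.962²/(2·9.81) = 114.9 m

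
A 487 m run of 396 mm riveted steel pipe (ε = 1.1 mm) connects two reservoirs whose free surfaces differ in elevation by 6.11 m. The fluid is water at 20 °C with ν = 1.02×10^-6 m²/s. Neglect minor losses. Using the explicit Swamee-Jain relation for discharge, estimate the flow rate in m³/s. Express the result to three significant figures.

Q ≈ 0.239 m³/s

Swamee-Jain (Type II): Q = -0.965·√(gD⁵h_f/L)·ln[ε/(3.7D) + √(3.17ν²L/(gD³h_f))]
√(gD⁵h_f/L) = √(9.81·0.396⁵·6.11/487) = 0.03462
ε/(3.7D) = 7.51×10^-4; √(3.17ν²L/(gD³h_f)) = 2.08×10^-5
Q = -0.965·0.03462·ln(7.715×10^-4) = 0.2394 m³/s
Check: V = 1.94 m/s, Re = 7.55×10^5, f = 0.02588, h_f = 6.13 m ≈ 6.11 m ✓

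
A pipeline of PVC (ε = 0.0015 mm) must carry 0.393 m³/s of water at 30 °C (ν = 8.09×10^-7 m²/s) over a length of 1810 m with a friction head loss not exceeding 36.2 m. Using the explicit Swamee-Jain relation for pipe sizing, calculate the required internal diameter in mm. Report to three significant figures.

Swamee-Jain (Type III): D = 0.66·[ε^1.25·(LQ²/(gh_f))^4.75 + ν·Q^9.4·(L/(gh_f))^5.2]^0.04
LQ²/(gh_f) = 0.7872; L/(gh_f) = 5.097
Term 1 = ε^1.25·(…)^4.75 = 1.68×10^-8; Term 2 = ν·Q^9.4·(…)^5.2 = 5.93×10^-7
D = 0.66·(1.68×10^-8 + 5.93×10^-7)^0.04 = 0.3724 m = 372 mm
Check: V = 3.61 m/s, Re = 1.66×10^6, f = 0.01081, h_f = 34.9 m ≈ 36.2 m ✓

D ≈ 372 mm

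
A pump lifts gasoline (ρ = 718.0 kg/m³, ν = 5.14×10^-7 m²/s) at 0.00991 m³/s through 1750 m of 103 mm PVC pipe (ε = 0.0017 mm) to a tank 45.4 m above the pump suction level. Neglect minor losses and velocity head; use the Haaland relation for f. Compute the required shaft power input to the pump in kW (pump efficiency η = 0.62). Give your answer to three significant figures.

V = 4Q/(πD²) = 1.189 m/s; Re = 2.38×10^5; ε/D = 1.65×10^-5; f = 0.01510
h_f = f(L/D)V²/2g = 18.49 m
Total head H = z + h_f = 45.4 + 18.49 = 63.89 m
P_hyd = ρgQH = 718.0·9.81·0.00991·63.89 = 4.460 kW
P_shaft = P_hyd/η = 4.460/0.62 = 7.193 kW

P_shaft ≈ 7.19 kW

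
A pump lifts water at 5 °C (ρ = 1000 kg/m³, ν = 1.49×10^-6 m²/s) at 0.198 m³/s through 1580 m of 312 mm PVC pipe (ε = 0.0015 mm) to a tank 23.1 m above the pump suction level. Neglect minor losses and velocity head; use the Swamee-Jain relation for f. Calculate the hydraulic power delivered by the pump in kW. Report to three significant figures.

V = 4Q/(πD²) = 2.590 m/s; Re = 5.42×10^5; ε/D = 4.81×10^-6; f = 0.01298
h_f = f(L/D)V²/2g = 22.48 m
Total head H = z + h_f = 23.1 + 22.48 = 45.58 m
P_hyd = ρgQH = 1000·9.81·0.198·45.58 = 88.53 kW

P_hyd ≈ 88.5 kW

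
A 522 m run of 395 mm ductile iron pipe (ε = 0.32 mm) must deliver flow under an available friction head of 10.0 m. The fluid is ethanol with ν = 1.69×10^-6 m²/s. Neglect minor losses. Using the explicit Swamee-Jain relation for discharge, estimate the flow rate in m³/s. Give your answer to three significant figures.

Swamee-Jain (Type II): Q = -0.965·√(gD⁵h_f/L)·ln[ε/(3.7D) + √(3.17ν²L/(gD³h_f))]
√(gD⁵h_f/L) = √(9.81·0.395⁵·10.0/522) = 0.04251
ε/(3.7D) = 2.19×10^-4; √(3.17ν²L/(gD³h_f)) = 2.80×10^-5
Q = -0.965·0.04251·ln(2.469×10^-4) = 0.3408 m³/s
Check: V = 2.78 m/s, Re = 6.50×10^5, f = 0.01932, h_f = 10.1 m ≈ 10.0 m ✓

Q ≈ 0.341 m³/s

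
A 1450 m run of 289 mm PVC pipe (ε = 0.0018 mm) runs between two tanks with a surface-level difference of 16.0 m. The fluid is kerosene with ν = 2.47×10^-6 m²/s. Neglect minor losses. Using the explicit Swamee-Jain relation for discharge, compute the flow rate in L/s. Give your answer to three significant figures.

Swamee-Jain (Type II): Q = -0.965·√(gD⁵h_f/L)·ln[ε/(3.7D) + √(3.17ν²L/(gD³h_f))]
√(gD⁵h_f/L) = √(9.81·0.289⁵·16.0/1450) = 0.01477
ε/(3.7D) = 1.68×10^-6; √(3.17ν²L/(gD³h_f)) = 8.60×10^-5
Q = -0.965·0.01477·ln(8.772×10^-5) = 0.1332 m³/s
Check: V = 2.03 m/s, Re = 2.38×10^5, f = 0.01509, h_f = 15.9 m ≈ 16.0 m ✓

Q ≈ 133 L/s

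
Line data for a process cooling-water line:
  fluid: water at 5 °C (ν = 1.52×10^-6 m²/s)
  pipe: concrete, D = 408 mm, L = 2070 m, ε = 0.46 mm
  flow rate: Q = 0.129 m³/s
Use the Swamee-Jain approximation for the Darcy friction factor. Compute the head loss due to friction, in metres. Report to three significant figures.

V = 4Q/(πD²) = 4·0.129/(π·0.408²) = 0.9867 m/s
Re = VD/ν = 0.9867·0.408/1.52×10^-6 = 2.65×10^5 → turbulent
ε/D = 0.46/408 = 0.00113
Swamee-Jain: f = 0.02138
h_f = f(L/D)V²/(2g) = 0.02138·(2070/0.408)·0.9867²/(2·9.81) = 5.381 m

h_f ≈ 5.38 m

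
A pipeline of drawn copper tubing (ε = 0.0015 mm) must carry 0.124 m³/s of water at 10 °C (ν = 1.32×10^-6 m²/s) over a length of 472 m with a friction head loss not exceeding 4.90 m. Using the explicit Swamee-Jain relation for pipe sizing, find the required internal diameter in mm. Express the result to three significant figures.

D ≈ 282 mm

Swamee-Jain (Type III): D = 0.66·[ε^1.25·(LQ²/(gh_f))^4.75 + ν·Q^9.4·(L/(gh_f))^5.2]^0.04
LQ²/(gh_f) = 0.1510; L/(gh_f) = 9.819
Term 1 = ε^1.25·(…)^4.75 = 6.61×10^-12; Term 2 = ν·Q^9.4·(…)^5.2 = 5.72×10^-10
D = 0.66·(6.61×10^-12 + 5.72×10^-10)^0.04 = 0.2819 m = 282 mm
Check: V = 1.99 m/s, Re = 4.24×10^5, f = 0.01356, h_f = 4.57 m ≈ 4.90 m ✓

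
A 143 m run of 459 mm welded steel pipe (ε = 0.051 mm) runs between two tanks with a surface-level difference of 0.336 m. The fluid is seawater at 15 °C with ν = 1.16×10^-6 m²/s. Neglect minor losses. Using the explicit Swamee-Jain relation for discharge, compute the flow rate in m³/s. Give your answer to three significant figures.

Q ≈ 0.199 m³/s

Swamee-Jain (Type II): Q = -0.965·√(gD⁵h_f/L)·ln[ε/(3.7D) + √(3.17ν²L/(gD³h_f))]
√(gD⁵h_f/L) = √(9.81·0.459⁵·0.336/143) = 0.02167
ε/(3.7D) = 3.00×10^-5; √(3.17ν²L/(gD³h_f)) = 4.37×10^-5
Q = -0.965·0.02167·ln(7.378×10^-5) = 0.1990 m³/s
Check: V = 1.20 m/s, Re = 4.76×10^5, f = 0.01468, h_f = 0.337 m ≈ 0.336 m ✓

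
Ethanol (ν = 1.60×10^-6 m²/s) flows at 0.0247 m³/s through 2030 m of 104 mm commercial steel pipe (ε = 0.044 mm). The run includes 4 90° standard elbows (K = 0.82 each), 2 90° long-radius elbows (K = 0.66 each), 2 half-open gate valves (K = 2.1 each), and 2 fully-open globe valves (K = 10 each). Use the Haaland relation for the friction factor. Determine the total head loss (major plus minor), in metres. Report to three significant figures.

V = 4Q/(πD²) = 2.908 m/s; V²/2g = 0.4309 m
Re = 1.89×10^5, ε/D = 4.23×10^-4 → f = 0.01832 (Haaland)
Major: h_f = f(L/D)·V²/2g = 0.01832·19519·0.4309 = 154.1 m
Minor: ΣK = 28.8; h_m = ΣK·V²/2g = 12.41 m
Total H_L = 154.1 + 12.41 = 166.5 m

H_L ≈ 167 m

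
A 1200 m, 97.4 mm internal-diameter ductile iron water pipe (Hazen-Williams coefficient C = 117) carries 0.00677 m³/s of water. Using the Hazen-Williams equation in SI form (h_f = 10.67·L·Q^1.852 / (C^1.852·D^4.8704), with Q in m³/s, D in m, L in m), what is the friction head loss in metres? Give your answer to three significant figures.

h_f ≈ 15.3 m

h_f = 10.67·1200·0.00677^1.852 / (117^1.852·0.0974^4.8704) = 15.33 m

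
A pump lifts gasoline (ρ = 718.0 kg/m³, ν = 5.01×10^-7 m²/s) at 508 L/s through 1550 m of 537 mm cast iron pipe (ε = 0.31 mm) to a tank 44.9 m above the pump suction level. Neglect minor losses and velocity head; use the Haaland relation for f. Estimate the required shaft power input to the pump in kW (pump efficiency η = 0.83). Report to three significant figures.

P_shaft ≈ 249 kW

V = 4Q/(πD²) = 2.243 m/s; Re = 2.40×10^6; ε/D = 5.77×10^-4; f = 0.01745
h_f = f(L/D)V²/2g = 12.92 m
Total head H = z + h_f = 44.9 + 12.92 = 57.82 m
P_hyd = ρgQH = 718.0·9.81·0.508·57.82 = 206.9 kW
P_shaft = P_hyd/η = 206.9/0.83 = 249.3 kW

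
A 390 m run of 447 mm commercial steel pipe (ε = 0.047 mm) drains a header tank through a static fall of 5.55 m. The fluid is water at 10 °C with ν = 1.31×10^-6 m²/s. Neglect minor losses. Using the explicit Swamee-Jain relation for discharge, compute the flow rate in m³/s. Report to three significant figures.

Q ≈ 0.478 m³/s

Swamee-Jain (Type II): Q = -0.965·√(gD⁵h_f/L)·ln[ε/(3.7D) + √(3.17ν²L/(gD³h_f))]
√(gD⁵h_f/L) = √(9.81·0.447⁵·5.55/390) = 0.04991
ε/(3.7D) = 2.84×10^-5; √(3.17ν²L/(gD³h_f)) = 2.09×10^-5
Q = -0.965·0.04991·ln(4.931×10^-5) = 0.4777 m³/s
Check: V = 3.04 m/s, Re = 1.04×10^6, f = 0.01354, h_f = 5.58 m ≈ 5.55 m ✓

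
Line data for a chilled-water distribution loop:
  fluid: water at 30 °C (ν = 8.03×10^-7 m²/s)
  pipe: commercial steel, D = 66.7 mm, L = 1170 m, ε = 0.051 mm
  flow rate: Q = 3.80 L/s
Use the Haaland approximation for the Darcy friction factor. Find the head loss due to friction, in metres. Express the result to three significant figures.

V = 4Q/(πD²) = 4·0.00380/(π·0.0667²) = 1.088 m/s
Re = VD/ν = 1.088·0.0667/8.03×10^-7 = 9.03×10^4 → turbulent
ε/D = 0.051/66.7 = 7.65×10^-4
Haaland: f = 0.02135
h_f = f(L/D)V²/(2g) = 0.02135·(1170/0.0667)·1.088²/(2·9.81) = 22.57 m

h_f ≈ 22.6 m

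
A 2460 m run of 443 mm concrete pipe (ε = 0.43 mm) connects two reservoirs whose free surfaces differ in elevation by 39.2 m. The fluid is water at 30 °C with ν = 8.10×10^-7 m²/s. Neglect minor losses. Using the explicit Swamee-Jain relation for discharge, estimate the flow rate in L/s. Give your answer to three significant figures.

Swamee-Jain (Type II): Q = -0.965·√(gD⁵h_f/L)·ln[ε/(3.7D) + √(3.17ν²L/(gD³h_f))]
√(gD⁵h_f/L) = √(9.81·0.443⁵·39.2/2460) = 0.05164
ε/(3.7D) = 2.62×10^-4; √(3.17ν²L/(gD³h_f)) = 1.24×10^-5
Q = -0.965·0.05164·ln(2.747×10^-4) = 0.4086 m³/s
Check: V = 2.65 m/s, Re = 1.45×10^6, f = 0.01978, h_f = 39.4 m ≈ 39.2 m ✓

Q ≈ 409 L/s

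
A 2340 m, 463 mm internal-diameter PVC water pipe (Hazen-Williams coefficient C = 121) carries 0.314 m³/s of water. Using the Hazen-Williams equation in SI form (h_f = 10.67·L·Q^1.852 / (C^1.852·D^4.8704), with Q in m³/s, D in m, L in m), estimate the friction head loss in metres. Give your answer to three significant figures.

h_f = 10.67·2340·0.314^1.852 / (121^1.852·0.463^4.8704) = 17.26 m

h_f ≈ 17.3 m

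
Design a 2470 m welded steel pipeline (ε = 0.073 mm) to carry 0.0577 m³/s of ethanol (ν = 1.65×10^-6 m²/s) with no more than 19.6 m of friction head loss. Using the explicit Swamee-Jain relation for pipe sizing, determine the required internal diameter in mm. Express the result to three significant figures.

D ≈ 232 mm

Swamee-Jain (Type III): D = 0.66·[ε^1.25·(LQ²/(gh_f))^4.75 + ν·Q^9.4·(L/(gh_f))^5.2]^0.04
LQ²/(gh_f) = 0.04277; L/(gh_f) = 12.85
Term 1 = ε^1.25·(…)^4.75 = 2.12×10^-12; Term 2 = ν·Q^9.4·(…)^5.2 = 2.18×10^-12
D = 0.66·(2.12×10^-12 + 2.18×10^-12)^0.04 = 0.2317 m = 232 mm
Check: V = 1.37 m/s, Re = 1.92×10^5, f = 0.01796, h_f = 18.3 m ≈ 19.6 m ✓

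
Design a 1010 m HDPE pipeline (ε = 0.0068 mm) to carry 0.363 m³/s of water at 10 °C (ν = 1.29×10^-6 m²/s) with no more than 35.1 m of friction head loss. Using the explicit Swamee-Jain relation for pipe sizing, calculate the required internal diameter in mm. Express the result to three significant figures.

D ≈ 330 mm

Swamee-Jain (Type III): D = 0.66·[ε^1.25·(LQ²/(gh_f))^4.75 + ν·Q^9.4·(L/(gh_f))^5.2]^0.04
LQ²/(gh_f) = 0.3865; L/(gh_f) = 2.933
Term 1 = ε^1.25·(…)^4.75 = 3.80×10^-9; Term 2 = ν·Q^9.4·(…)^5.2 = 2.53×10^-8
D = 0.66·(3.80×10^-9 + 2.53×10^-8)^0.04 = 0.3297 m = 330 mm
Check: V = 4.25 m/s, Re = 1.09×10^6, f = 0.01196, h_f = 33.8 m ≈ 35.1 m ✓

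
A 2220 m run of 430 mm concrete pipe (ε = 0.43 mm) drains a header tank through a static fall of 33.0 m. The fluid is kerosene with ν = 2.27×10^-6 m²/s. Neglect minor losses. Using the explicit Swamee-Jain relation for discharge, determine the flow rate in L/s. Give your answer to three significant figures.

Swamee-Jain (Type II): Q = -0.965·√(gD⁵h_f/L)·ln[ε/(3.7D) + √(3.17ν²L/(gD³h_f))]
√(gD⁵h_f/L) = √(9.81·0.430⁵·33.0/2220) = 0.04630
ε/(3.7D) = 2.70×10^-4; √(3.17ν²L/(gD³h_f)) = 3.75×10^-5
Q = -0.965·0.04630·ln(3.078×10^-4) = 0.3613 m³/s
Check: V = 2.49 m/s, Re = 4.71×10^5, f = 0.02039, h_f = 33.2 m ≈ 33.0 m ✓

Q ≈ 361 L/s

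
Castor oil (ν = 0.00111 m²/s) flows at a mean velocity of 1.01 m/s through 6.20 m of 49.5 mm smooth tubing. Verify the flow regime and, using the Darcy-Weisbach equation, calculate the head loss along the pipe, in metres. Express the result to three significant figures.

h_f ≈ 9.25 m

Re = VD/ν = 1.01·0.04950/0.00111 = 45.0 → laminar (Re < 2300)
f = 64/Re = 1.421
h_f = f(L/D)V²/(2g) = 1.421·(6.20/0.04950)·1.01²/(2·9.81) = 9.254 m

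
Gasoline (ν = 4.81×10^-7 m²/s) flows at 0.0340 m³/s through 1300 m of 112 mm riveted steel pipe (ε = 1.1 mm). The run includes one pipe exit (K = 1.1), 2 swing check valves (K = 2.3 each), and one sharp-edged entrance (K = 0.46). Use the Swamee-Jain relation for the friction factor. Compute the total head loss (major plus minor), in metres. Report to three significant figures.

H_L ≈ 270 m

V = 4Q/(πD²) = 3.451 m/s; V²/2g = 0.6070 m
Re = 8.04×10^5, ε/D = 0.00982 → f = 0.03781 (Swamee-Jain)
Major: h_f = f(L/D)·V²/2g = 0.03781·11607·0.6070 = 266.4 m
Minor: ΣK = 6.16; h_m = ΣK·V²/2g = 3.739 m
Total H_L = 266.4 + 3.739 = 270.1 m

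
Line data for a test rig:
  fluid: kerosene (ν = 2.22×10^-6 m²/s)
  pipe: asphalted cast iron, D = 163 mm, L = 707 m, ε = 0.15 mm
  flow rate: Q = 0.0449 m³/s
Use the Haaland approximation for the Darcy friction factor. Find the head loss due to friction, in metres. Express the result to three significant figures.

V = 4Q/(πD²) = 4·0.0449/(π·0.163²) = 2.152 m/s
Re = VD/ν = 2.152·0.163/2.22×10^-6 = 1.58×10^5 → turbulent
ε/D = 0.15/163 = 9.20×10^-4
Haaland: f = 0.02090
h_f = f(L/D)V²/(2g) = 0.02090·(707/0.163)·2.152²/(2·9.81) = 21.39 m

h_f ≈ 21.4 m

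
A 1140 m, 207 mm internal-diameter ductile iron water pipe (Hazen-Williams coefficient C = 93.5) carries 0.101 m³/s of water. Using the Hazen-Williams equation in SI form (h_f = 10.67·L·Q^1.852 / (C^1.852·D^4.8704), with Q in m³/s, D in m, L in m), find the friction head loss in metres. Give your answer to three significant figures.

h_f ≈ 83.7 m

h_f = 10.67·1140·0.101^1.852 / (93.5^1.852·0.207^4.8704) = 83.68 m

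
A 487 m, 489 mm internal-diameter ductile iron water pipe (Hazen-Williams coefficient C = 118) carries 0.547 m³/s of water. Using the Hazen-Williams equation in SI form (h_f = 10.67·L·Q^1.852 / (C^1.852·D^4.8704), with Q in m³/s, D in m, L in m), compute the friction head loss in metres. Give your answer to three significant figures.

h_f ≈ 8.06 m

h_f = 10.67·487·0.547^1.852 / (118^1.852·0.489^4.8704) = 8.063 m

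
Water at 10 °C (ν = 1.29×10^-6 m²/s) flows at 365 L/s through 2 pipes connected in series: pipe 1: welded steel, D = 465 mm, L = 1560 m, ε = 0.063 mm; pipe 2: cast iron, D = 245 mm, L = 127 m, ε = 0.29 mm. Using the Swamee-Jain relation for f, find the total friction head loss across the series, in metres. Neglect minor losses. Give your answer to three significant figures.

H ≈ 44.1 m

Pipe 1: V = 2.149 m/s, Re = 7.75×10^5, ε/D = 1.35×10^-4, f = 0.01428, h_1 = f(L/D)V²/2g = 11.28 m
Pipe 2: V = 7.742 m/s, Re = 1.47×10^6, ε/D = 0.00118, f = 0.02072, h_2 = f(L/D)V²/2g = 32.81 m
Series → Q common, losses add: H = Σh = 44.09 m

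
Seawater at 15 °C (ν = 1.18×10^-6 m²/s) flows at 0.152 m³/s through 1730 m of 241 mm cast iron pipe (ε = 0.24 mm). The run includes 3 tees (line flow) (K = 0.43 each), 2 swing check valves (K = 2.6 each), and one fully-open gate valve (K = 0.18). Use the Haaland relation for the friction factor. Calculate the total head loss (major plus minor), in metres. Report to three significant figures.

V = 4Q/(πD²) = 3.332 m/s; V²/2g = 0.5659 m
Re = 6.81×10^5, ε/D = 9.96×10^-4 → f = 0.02004 (Haaland)
Major: h_f = f(L/D)·V²/2g = 0.02004·7178·0.5659 = 81.42 m
Minor: ΣK = 6.67; h_m = ΣK·V²/2g = 3.775 m
Total H_L = 81.42 + 3.775 = 85.20 m

H_L ≈ 85.2 m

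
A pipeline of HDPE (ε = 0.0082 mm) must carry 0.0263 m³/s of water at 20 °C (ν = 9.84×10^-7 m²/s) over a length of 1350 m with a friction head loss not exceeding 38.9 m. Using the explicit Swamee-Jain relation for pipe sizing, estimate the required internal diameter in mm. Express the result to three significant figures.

Swamee-Jain (Type III): D = 0.66·[ε^1.25·(LQ²/(gh_f))^4.75 + ν·Q^9.4·(L/(gh_f))^5.2]^0.04
LQ²/(gh_f) = 0.002447; L/(gh_f) = 3.538
Term 1 = ε^1.25·(…)^4.75 = 1.73×10^-19; Term 2 = ν·Q^9.4·(…)^5.2 = 9.86×10^-19
D = 0.66·(1.73×10^-19 + 9.86×10^-19)^0.04 = 0.1265 m = 127 mm
Check: V = 2.09 m/s, Re = 2.69×10^5, f = 0.01535, h_f = 36.5 m ≈ 38.9 m ✓

D ≈ 127 mm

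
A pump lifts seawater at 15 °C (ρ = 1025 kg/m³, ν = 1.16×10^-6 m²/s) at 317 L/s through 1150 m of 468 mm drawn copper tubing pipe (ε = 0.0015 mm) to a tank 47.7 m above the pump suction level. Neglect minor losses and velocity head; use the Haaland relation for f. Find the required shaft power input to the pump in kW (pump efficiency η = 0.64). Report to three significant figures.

P_shaft ≈ 263 kW

V = 4Q/(πD²) = 1.843 m/s; Re = 7.43×10^5; ε/D = 3.21×10^-6; f = 0.01223
h_f = f(L/D)V²/2g = 5.201 m
Total head H = z + h_f = 47.7 + 5.201 = 52.90 m
P_hyd = ρgQH = 1025·9.81·0.317·52.90 = 168.6 kW
P_shaft = P_hyd/η = 168.6/0.64 = 263.5 kW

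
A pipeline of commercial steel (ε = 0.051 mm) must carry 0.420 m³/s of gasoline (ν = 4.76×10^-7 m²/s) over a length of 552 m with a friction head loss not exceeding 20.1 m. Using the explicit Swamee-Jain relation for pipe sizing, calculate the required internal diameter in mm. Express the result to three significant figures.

Swamee-Jain (Type III): D = 0.66·[ε^1.25·(LQ²/(gh_f))^4.75 + ν·Q^9.4·(L/(gh_f))^5.2]^0.04
LQ²/(gh_f) = 0.4938; L/(gh_f) = 2.799
Term 1 = ε^1.25·(…)^4.75 = 1.51×10^-7; Term 2 = ν·Q^9.4·(…)^5.2 = 2.89×10^-8
D = 0.66·(1.51×10^-7 + 2.89×10^-8)^0.04 = 0.3546 m = 355 mm
Check: V = 4.25 m/s, Re = 3.17×10^6, f = 0.01335, h_f = 19.1 m ≈ 20.1 m ✓

D ≈ 355 mm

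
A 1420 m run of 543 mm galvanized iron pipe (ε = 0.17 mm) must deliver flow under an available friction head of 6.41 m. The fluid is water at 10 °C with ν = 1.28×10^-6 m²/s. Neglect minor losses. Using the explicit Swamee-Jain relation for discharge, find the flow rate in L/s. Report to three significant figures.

Q ≈ 401 L/s

Swamee-Jain (Type II): Q = -0.965·√(gD⁵h_f/L)·ln[ε/(3.7D) + √(3.17ν²L/(gD³h_f))]
√(gD⁵h_f/L) = √(9.81·0.543⁵·6.41/1420) = 0.04572
ε/(3.7D) = 8.46×10^-5; √(3.17ν²L/(gD³h_f)) = 2.71×10^-5
Q = -0.965·0.04572·ln(1.117×10^-4) = 0.4015 m³/s
Check: V = 1.73 m/s, Re = 7.35×10^5, f = 0.01610, h_f = 6.45 m ≈ 6.41 m ✓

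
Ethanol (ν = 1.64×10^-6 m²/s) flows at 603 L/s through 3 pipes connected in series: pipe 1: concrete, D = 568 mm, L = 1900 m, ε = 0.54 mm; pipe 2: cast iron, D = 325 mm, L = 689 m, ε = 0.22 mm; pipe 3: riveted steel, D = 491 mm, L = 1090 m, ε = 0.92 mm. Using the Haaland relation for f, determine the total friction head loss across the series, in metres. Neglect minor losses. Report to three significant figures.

H ≈ 150 m

Pipe 1: V = 2.380 m/s, Re = 8.24×10^5, ε/D = 9.51×10^-4, f = 0.01977, h_1 = f(L/D)V²/2g = 19.09 m
Pipe 2: V = 7.269 m/s, Re = 1.44×10^6, ε/D = 6.77×10^-4, f = 0.01818, h_2 = f(L/D)V²/2g = 103.8 m
Pipe 3: V = 3.185 m/s, Re = 9.53×10^5, ε/D = 0.00187, f = 0.02324, h_3 = f(L/D)V²/2g = 26.67 m
Series → Q common, losses add: H = Σh = 149.5 m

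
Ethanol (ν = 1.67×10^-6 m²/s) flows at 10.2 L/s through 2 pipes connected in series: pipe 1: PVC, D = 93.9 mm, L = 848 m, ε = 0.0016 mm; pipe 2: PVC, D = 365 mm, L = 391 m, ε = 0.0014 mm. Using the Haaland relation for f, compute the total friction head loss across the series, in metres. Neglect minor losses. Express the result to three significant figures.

H ≈ 18.6 m

Pipe 1: V = 1.473 m/s, Re = 8.28×10^4, ε/D = 1.70×10^-5, f = 0.01860, h_1 = f(L/D)V²/2g = 18.58 m
Pipe 2: V = 0.09748 m/s, Re = 2.13×10^4, ε/D = 3.84×10^-6, f = 0.02535, h_2 = f(L/D)V²/2g = 0.01315 m
Series → Q common, losses add: H = Σh = 18.59 m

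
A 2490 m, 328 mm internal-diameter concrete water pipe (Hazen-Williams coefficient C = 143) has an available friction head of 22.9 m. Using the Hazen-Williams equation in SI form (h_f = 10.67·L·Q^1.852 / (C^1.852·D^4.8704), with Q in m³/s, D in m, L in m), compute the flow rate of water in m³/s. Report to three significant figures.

Rearranging: Q = [h_f·C^1.852·D^4.8704 / (10.67·L)]^(1/1.852)
Q = [22.9·143^1.852·0.328^4.8704 / (10.67·2490)]^0.540 = 0.1688 m³/s

Q ≈ 0.169 m³/s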